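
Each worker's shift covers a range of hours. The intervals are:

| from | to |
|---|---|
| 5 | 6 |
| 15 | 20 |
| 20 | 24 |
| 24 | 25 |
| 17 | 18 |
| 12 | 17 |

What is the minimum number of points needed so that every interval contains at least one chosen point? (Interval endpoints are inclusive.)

Sort by right endpoint; whenever an interval is uncovered, place a point at its right end.
By right end: [5,6]  [12,17]  [17,18]  [15,20]  [20,24]  [24,25]
[5,6] uncovered → point at 6; [12,17] uncovered → point at 17; [20,24] uncovered → point at 24.
Points: 6, 17, 24 (3 total).

3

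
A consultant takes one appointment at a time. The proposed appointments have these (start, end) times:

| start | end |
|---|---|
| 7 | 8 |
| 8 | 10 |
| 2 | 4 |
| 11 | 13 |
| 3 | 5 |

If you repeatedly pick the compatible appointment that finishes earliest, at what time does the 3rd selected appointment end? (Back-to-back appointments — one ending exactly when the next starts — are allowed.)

Sort by end time and greedily take each interval whose start is ≥ the last chosen end.
By end time: (2,4), (3,5), (7,8), (8,10), (11,13).
Pick (2,4); next start ≥ 4 → (7,8); next start ≥ 8 → (8,10); next start ≥ 10 → (11,13).
Selected: (2,4) (7,8) (8,10) (11,13)

10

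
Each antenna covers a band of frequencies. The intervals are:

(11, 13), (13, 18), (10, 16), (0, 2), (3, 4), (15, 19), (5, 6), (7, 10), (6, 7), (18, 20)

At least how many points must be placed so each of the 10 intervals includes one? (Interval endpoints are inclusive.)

Sorted: [0,2] [3,4] [5,6] [6,7] [7,10] [11,13] [10,16] [13,18] [15,19] [18,20]
{[0,2]} hit by 2; {[3,4]} hit by 4; {[5,6],[6,7]} hit by 6; {[7,10]} hit by 10; {[11,13],[10,16],[13,18]} hit by 13; {[15,19],[18,20]} hit by 19.
Points: 2, 4, 6, 10, 13, 19 (6 total).

6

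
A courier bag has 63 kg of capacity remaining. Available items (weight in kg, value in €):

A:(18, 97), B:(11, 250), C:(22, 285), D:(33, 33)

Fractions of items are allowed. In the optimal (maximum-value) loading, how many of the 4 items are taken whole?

Ratios (sorted): B 22.73, C 12.95, A 5.39, D 1.00
take B (11 @ 250); take C (22 @ 285); take A (18 @ 97); take 12/33 of D → 12.00. Capacity used 63/63.
3 item(s) taken whole; one partial (take 12/33 of D).

3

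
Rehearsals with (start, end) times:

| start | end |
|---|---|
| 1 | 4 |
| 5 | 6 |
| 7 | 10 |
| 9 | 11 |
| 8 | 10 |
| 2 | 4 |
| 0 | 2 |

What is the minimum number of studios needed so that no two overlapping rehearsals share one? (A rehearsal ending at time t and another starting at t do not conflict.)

3

The answer is the maximum number of intervals overlapping at any instant.
Events (time:±→running): 0:+→1 1:+→2 2:-→1 2:+→2 4:-→1 4:-→0 5:+→1 6:-→0 7:+→1 8:+→2 9:+→3 … peak 3.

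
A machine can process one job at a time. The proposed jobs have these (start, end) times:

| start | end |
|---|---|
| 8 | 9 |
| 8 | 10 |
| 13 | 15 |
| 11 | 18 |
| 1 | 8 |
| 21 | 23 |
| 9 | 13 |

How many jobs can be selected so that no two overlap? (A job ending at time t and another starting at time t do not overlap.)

5

Sorted by end: (1,8)  (8,9)  (8,10)  (9,13)  (13,15)  (11,18)  (21,23)
take (1,8); take (8,9); skip (8,10); take (9,13); take (13,15); take (21,23).
Selected 5 jobs.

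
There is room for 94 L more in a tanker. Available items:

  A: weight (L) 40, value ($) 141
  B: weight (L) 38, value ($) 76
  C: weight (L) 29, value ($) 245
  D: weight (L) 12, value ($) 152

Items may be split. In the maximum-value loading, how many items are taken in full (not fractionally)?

Greedy by value/weight ratio, highest first.
Ratios (sorted): D 12.67, C 8.45, A 3.52, B 2.00
take D (12 @ 152); take C (29 @ 245); take A (40 @ 141); take 13/38 of B → 26.00. Capacity used 94/94.
3 item(s) taken whole; one partial (take 13/38 of B).

3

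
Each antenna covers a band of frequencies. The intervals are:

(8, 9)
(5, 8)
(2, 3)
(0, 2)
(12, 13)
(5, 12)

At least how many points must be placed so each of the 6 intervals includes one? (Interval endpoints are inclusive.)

Process intervals by earliest right end; each time one isn't hit yet, stab at its right endpoint.
By right end: [0,2]  [2,3]  [5,8]  [8,9]  [5,12]  [12,13]
[0,2] uncovered → point at 2; [5,8] uncovered → point at 8; [12,13] uncovered → point at 13.
Points: 2, 8, 13 (3 total).

3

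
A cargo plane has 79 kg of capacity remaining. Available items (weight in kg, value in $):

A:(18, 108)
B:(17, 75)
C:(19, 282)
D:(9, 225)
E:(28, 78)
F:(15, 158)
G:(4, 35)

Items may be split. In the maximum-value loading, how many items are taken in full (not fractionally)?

Greedy by value/weight ratio, highest first.
Order: D (225/9=25.00) > C (282/19=14.84) > F (158/15=10.53) > G (35/4=8.75) > A (108/18=6.00) > B (75/17=4.41) > E (78/28=2.79)
Fill: take D (9 @ 225) → take C (19 @ 282) → take F (15 @ 158) → take G (4 @ 35) → take A (18 @ 108) → take 14/17 of B → 61.76; 79/79 used.
5 item(s) taken whole; one partial (take 14/17 of B).

5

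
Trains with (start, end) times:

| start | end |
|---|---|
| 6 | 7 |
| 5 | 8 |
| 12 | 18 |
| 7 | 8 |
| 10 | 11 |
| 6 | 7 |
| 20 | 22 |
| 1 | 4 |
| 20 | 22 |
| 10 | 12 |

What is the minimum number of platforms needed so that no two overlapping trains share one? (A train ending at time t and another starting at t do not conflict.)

starts: [1, 5, 6, 6, 7, 10, 10, 12, 20, 20]
ends:   [4, 7, 7, 8, 8, 11, 12, 18, 22, 22]
s1→1 e4→0 s5→1 s6→2 s6→3  — peak 3.

3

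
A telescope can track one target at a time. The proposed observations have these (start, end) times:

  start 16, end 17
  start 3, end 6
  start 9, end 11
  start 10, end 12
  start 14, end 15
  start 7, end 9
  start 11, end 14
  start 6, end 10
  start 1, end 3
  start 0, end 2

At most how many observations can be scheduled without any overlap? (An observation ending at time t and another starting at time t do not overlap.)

7

By end time: (0,2), (1,3), (3,6), (7,9), (6,10), (9,11), (10,12), (11,14), (14,15), (16,17).
Pick (0,2); next start ≥ 2 → (3,6); next start ≥ 6 → (7,9); next start ≥ 9 → (9,11); next start ≥ 11 → (11,14); next start ≥ 14 → (14,15); next start ≥ 15 → (16,17).
Selected 7 observations.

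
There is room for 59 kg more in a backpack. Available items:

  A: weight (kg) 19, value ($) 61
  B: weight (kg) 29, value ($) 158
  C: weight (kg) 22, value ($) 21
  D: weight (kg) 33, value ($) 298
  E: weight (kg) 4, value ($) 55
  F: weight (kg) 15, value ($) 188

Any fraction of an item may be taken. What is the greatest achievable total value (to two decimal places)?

Greedy by value/weight ratio, highest first.
Ratios (sorted): E 13.75, F 12.53, D 9.03, B 5.45, A 3.21, C 0.95
take E (4 @ 55); take F (15 @ 188); take D (33 @ 298); take 7/29 of B → 38.14. Capacity used 59/59.
Total value = 579.14

579.14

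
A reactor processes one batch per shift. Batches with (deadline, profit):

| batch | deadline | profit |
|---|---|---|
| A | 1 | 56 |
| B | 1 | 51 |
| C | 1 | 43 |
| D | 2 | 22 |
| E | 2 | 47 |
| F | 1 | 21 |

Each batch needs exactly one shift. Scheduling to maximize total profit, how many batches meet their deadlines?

Sort by profit descending; place each in the latest free slot ≤ its deadline.
By profit: A(d1,56), B(d1,51), E(d2,47), C(d1,43), D(d2,22), F(d1,21)
A→slot 1; B skipped; E→slot 2; C skipped; D skipped; F skipped.
2 of 6 scheduled.

2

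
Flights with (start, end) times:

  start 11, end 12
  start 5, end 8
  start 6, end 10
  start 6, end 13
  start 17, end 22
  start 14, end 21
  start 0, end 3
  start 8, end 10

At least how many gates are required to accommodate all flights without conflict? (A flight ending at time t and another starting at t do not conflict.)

3

Count concurrent intervals with a sweep; the peak is the room count.
Events (time:±→running): 0:+→1 3:-→0 5:+→1 6:+→2 6:+→3 … peak 3.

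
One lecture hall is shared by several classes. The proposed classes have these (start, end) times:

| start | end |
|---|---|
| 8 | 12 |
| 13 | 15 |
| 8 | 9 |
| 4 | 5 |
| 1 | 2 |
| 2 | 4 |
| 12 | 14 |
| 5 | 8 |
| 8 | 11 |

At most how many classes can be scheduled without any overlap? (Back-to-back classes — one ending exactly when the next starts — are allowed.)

6

Order by finish time; keep every interval that doesn't clash with the previous kept one.
Sorted by end: (1,2)  (2,4)  (4,5)  (5,8)  (8,9)  (8,11)  (8,12)  (12,14)  (13,15)
take (1,2); take (2,4); take (4,5); take (5,8); take (8,9); take (12,14).
Selected 6 classes.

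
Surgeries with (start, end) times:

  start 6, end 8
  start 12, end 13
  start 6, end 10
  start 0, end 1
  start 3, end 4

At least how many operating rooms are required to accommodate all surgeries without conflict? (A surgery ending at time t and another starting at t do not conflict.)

The answer is the maximum number of intervals overlapping at any instant.
Events (time:±→running): 0:+→1 1:-→0 3:+→1 4:-→0 6:+→1 6:+→2 … peak 2.

2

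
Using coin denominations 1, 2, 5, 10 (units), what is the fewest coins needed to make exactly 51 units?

6

51 − 5×10→1 − 1×1→0
Total coins = 5 + 1 = 6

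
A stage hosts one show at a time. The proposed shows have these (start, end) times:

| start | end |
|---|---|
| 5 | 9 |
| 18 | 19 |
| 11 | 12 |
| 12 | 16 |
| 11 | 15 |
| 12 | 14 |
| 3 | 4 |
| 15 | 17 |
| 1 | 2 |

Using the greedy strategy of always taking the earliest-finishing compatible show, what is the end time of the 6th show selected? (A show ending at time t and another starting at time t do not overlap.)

17

By end time: (1,2), (3,4), (5,9), (11,12), (12,14), (11,15), (12,16), (15,17), (18,19).
Pick (1,2); next start ≥ 2 → (3,4); next start ≥ 4 → (5,9); next start ≥ 9 → (11,12); next start ≥ 12 → (12,14); next start ≥ 14 → (15,17); next start ≥ 17 → (18,19).
Selected: (1,2) (3,4) (5,9) (11,12) (12,14) (15,17) (18,19)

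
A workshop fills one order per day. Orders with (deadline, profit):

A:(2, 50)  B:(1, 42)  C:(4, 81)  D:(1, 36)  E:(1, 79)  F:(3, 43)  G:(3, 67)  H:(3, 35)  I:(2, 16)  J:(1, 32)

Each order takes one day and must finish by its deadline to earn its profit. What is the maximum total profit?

277

Sort by profit descending; place each in the latest free slot ≤ its deadline.
Profit order: C=81 E=79 G=67 A=50 F=43 B=42 D=36 H=35 J=32 I=16
Assign: C→slot 4, E→slot 1, G→slot 3, A→slot 2, F skipped, B skipped, D skipped, H skipped, J skipped, I skipped.
Slots: [1:E] [2:A] [3:G] [4:C]
Profit = 79 + 50 + 67 + 81 = 277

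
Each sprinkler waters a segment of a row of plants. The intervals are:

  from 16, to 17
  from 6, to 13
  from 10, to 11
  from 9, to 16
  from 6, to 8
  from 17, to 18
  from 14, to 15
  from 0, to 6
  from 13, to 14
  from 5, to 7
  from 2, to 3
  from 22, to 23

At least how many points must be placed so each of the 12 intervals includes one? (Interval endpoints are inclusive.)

Sorted: [2,3] [0,6] [5,7] [6,8] [10,11] [6,13] [13,14] [14,15] [9,16] [16,17] [17,18] [22,23]
{[2,3],[0,6]} hit by 3; {[5,7],[6,8]} hit by 7; {[10,11],[6,13]} hit by 11; {[13,14],[14,15],[9,16]} hit by 14; {[16,17],[17,18]} hit by 17; {[22,23]} hit by 23.
Points: 3, 7, 11, 14, 17, 23 (6 total).

6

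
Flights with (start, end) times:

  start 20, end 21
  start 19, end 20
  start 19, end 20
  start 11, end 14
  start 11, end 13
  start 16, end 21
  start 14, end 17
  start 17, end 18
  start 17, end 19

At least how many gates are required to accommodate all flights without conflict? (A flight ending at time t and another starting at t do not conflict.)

3

Events (time:±→running): 11:+→1 11:+→2 13:-→1 14:-→0 14:+→1 16:+→2 17:-→1 17:+→2 17:+→3 … peak 3.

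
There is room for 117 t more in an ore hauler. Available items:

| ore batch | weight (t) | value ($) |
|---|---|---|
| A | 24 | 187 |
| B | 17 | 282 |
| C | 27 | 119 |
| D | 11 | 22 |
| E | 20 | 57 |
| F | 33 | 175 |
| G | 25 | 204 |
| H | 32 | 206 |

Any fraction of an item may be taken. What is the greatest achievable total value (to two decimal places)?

979.76

Sort by value per unit weight and fill in that order.
Order: B (282/17=16.59) > G (204/25=8.16) > A (187/24=7.79) > H (206/32=6.44) > F (175/33=5.30) > C (119/27=4.41) > E (57/20=2.85) > D (22/11=2.00)
Fill: take B (17 @ 282) → take G (25 @ 204) → take A (24 @ 187) → take H (32 @ 206) → take 19/33 of F → 100.76; 117/117 used.
Total value = 979.76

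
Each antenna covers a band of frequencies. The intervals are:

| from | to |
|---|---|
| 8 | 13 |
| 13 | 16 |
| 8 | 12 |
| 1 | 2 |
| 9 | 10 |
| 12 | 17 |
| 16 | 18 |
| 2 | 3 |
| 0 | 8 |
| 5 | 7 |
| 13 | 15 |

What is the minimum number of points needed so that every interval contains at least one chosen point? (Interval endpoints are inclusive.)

Sort by right endpoint; whenever an interval is uncovered, place a point at its right end.
Sorted: [1,2] [2,3] [5,7] [0,8] [9,10] [8,12] [8,13] [13,15] [13,16] [12,17] [16,18]
{[1,2],[2,3]} hit by 2; {[5,7],[0,8]} hit by 7; {[9,10],[8,12],[8,13]} hit by 10; {[13,15],[13,16],[12,17]} hit by 15; {[16,18]} hit by 18.
Points: 2, 7, 10, 15, 18 (5 total).

5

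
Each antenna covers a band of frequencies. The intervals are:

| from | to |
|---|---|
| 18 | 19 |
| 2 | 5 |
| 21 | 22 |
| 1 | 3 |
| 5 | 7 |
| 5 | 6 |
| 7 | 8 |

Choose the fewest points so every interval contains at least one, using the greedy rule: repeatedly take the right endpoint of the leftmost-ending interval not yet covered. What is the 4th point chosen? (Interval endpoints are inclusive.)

Process intervals by earliest right end; each time one isn't hit yet, stab at its right endpoint.
Sorted: [1,3] [2,5] [5,6] [5,7] [7,8] [18,19] [21,22]
{[1,3],[2,5]} hit by 3; {[5,6],[5,7]} hit by 6; {[7,8]} hit by 8; {[18,19]} hit by 19; {[21,22]} hit by 22.
Points: 3, 6, 8, 19, 22 (5 total).

19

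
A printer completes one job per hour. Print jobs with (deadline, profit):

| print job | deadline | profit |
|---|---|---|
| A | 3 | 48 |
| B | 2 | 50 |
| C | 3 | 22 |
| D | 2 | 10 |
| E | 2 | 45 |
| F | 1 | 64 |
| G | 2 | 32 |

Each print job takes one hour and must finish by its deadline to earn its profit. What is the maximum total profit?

Sort by profit descending; place each in the latest free slot ≤ its deadline.
Profit order: F=64 B=50 A=48 E=45 G=32 C=22 D=10
Assign: F→slot 1, B→slot 2, A→slot 3, E skipped, G skipped, C skipped, D skipped.
Slots: [1:F] [2:B] [3:A]
Profit = 64 + 50 + 48 = 162

162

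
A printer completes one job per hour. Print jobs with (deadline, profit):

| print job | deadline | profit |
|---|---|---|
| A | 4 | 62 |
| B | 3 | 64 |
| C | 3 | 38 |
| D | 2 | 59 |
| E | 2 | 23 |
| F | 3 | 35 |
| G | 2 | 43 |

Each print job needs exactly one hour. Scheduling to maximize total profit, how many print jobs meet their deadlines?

4

Sort by profit descending; place each in the latest free slot ≤ its deadline.
By profit: B(d3,64), A(d4,62), D(d2,59), G(d2,43), C(d3,38), F(d3,35), E(d2,23)
B→slot 3; A→slot 4; D→slot 2; G→slot 1; C skipped; F skipped; E skipped.
4 of 7 scheduled.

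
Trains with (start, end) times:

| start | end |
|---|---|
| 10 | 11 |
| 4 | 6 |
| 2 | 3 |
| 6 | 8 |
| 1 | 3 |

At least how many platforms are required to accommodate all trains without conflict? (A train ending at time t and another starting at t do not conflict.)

Events (time:±→running): 1:+→1 2:+→2 … peak 2.

2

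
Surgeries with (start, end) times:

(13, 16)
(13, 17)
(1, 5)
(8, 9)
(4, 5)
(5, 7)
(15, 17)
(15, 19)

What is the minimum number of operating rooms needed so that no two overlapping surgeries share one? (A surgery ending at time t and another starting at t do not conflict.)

4

starts: [1, 4, 5, 8, 13, 13, 15, 15]
ends:   [5, 5, 7, 9, 16, 17, 17, 19]
s1→1 s4→2 e5→1 e5→0 s5→1 e7→0 s8→1 e9→0 s13→1 s13→2 s15→3 s15→4  — peak 4.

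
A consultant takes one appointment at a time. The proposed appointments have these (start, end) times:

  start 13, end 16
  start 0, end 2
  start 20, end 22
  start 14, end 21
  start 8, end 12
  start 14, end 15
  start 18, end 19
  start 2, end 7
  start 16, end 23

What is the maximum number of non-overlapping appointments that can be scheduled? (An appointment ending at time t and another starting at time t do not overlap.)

Greedy by earliest finish: after sorting by end time, pick each interval compatible with the last pick.
By end time: (0,2), (2,7), (8,12), (14,15), (13,16), (18,19), (14,21), (20,22), (16,23).
Pick (0,2); next start ≥ 2 → (2,7); next start ≥ 7 → (8,12); next start ≥ 12 → (14,15); next start ≥ 15 → (18,19); next start ≥ 19 → (20,22).
Selected 6 appointments.

6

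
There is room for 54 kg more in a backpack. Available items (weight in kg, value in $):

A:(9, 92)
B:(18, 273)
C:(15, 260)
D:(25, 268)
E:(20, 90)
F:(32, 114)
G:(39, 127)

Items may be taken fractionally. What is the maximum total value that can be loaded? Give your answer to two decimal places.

758.12

Ratios (sorted): C 17.33, B 15.17, D 10.72, A 10.22, E 4.50, F 3.56, G 3.26
take C (15 @ 260); take B (18 @ 273); take 21/25 of D → 225.12. Capacity used 54/54.
Total value = 758.12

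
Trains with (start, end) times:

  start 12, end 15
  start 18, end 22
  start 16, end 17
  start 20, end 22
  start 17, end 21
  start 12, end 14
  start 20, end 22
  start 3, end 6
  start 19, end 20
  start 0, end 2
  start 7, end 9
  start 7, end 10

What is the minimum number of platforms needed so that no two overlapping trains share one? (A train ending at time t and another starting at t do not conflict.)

4

The answer is the maximum number of intervals overlapping at any instant.
starts: [0, 3, 7, 7, 12, 12, 16, 17, 18, 19, 20, 20]
ends:   [2, 6, 9, 10, 14, 15, 17, 20, 21, 22, 22, 22]
s0→1 e2→0 s3→1 e6→0 s7→1 s7→2 e9→1 e10→0 s12→1 s12→2 e14→1 e15→0 s16→1 e17→0 s17→1 s18→2 s19→3 e20→2 s20→3 s20→4  — peak 4.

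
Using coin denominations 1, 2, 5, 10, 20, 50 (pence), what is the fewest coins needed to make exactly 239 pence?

Use the largest denomination that fits, subtract, and repeat.
239 = 4×50 + 1×20 + 1×10 + 1×5 + 2×2
Total coins = 4 + 1 + 1 + 1 + 2 = 9

9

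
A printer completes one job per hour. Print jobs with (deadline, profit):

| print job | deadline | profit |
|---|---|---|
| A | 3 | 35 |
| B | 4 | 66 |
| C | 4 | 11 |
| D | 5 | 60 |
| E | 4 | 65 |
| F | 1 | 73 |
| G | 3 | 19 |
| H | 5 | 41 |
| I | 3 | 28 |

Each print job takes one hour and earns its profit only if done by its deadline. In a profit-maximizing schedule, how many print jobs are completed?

5

Sort by profit descending; place each in the latest free slot ≤ its deadline.
Profit order: F=73 B=66 E=65 D=60 H=41 A=35 I=28 G=19 C=11
Assign: F→slot 1, B→slot 4, E→slot 3, D→slot 5, H→slot 2, A skipped, I skipped, G skipped, C skipped.
Slots: [1:F] [2:H] [3:E] [4:B] [5:D]
5 of 9 scheduled.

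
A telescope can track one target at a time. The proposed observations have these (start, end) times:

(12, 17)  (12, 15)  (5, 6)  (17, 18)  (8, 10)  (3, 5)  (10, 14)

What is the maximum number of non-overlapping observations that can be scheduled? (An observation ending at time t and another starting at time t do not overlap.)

5

Greedy by earliest finish: after sorting by end time, pick each interval compatible with the last pick.
By end time: (3,5), (5,6), (8,10), (10,14), (12,15), (12,17), (17,18).
Pick (3,5); next start ≥ 5 → (5,6); next start ≥ 6 → (8,10); next start ≥ 10 → (10,14); next start ≥ 14 → (17,18).
Selected 5 observations.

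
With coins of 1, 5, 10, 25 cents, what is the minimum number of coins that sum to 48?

6

Greedy: take as many of the largest coin as possible, then repeat with the remainder.
48 − 1×25→23 − 2×10→3 − 3×1→0
Total coins = 1 + 2 + 3 = 6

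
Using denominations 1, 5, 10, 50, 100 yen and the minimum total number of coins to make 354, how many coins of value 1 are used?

Use the largest denomination that fits, subtract, and repeat.
354 − 3×100→54 − 1×50→4 − 4×1→0
Count of 1: 4

4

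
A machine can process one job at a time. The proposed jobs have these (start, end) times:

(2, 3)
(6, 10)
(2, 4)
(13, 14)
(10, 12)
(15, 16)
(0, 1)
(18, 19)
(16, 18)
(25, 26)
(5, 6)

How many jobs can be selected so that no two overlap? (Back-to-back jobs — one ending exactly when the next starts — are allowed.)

10

By end time: (0,1), (2,3), (2,4), (5,6), (6,10), (10,12), (13,14), (15,16), (16,18), (18,19), (25,26).
Pick (0,1); next start ≥ 1 → (2,3); next start ≥ 3 → (5,6); next start ≥ 6 → (6,10); next start ≥ 10 → (10,12); next start ≥ 12 → (13,14); next start ≥ 14 → (15,16); next start ≥ 16 → (16,18); next start ≥ 18 → (18,19); next start ≥ 19 → (25,26).
Selected 10 jobs.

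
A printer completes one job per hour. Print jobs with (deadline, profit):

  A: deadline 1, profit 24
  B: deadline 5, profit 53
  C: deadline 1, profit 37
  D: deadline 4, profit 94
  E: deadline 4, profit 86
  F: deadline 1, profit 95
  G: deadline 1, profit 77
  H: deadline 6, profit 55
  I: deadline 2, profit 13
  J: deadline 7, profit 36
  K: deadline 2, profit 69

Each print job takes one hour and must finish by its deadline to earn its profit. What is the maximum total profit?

488

Profit order: F=95 D=94 E=86 G=77 K=69 H=55 B=53 C=37 J=36 A=24 I=13
Assign: F→slot 1, D→slot 4, E→slot 3, G skipped, K→slot 2, H→slot 6, B→slot 5, C skipped, J→slot 7, A skipped, I skipped.
Slots: [1:F] [2:K] [3:E] [4:D] [5:B] [6:H] [7:J]
Profit = 95 + 69 + 86 + 94 + 53 + 55 + 36 = 488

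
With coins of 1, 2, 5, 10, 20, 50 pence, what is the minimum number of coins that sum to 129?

6

129 − 2×50→29 − 1×20→9 − 1×5→4 − 2×2→0
Total coins = 2 + 1 + 1 + 2 = 6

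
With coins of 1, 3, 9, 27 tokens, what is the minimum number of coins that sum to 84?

4

Greedy: take as many of the largest coin as possible, then repeat with the remainder.
84 = 3×27 + 1×3
Total coins = 3 + 1 = 4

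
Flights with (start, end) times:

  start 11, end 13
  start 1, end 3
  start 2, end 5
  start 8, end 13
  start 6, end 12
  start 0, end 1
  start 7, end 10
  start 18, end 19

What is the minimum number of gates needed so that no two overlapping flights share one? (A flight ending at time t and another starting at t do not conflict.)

3

Count concurrent intervals with a sweep; the peak is the room count.
Events (time:±→running): 0:+→1 1:-→0 1:+→1 2:+→2 3:-→1 5:-→0 6:+→1 7:+→2 8:+→3 … peak 3.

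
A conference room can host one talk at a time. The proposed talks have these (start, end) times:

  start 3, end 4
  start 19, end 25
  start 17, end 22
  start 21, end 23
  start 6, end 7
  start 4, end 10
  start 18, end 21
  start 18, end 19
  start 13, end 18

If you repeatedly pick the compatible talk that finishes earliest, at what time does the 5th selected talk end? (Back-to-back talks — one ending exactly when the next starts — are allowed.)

By end time: (3,4), (6,7), (4,10), (13,18), (18,19), (18,21), (17,22), (21,23), (19,25).
Pick (3,4); next start ≥ 4 → (6,7); next start ≥ 7 → (13,18); next start ≥ 18 → (18,19); next start ≥ 19 → (21,23).
Selected: (3,4) (6,7) (13,18) (18,19) (21,23)

23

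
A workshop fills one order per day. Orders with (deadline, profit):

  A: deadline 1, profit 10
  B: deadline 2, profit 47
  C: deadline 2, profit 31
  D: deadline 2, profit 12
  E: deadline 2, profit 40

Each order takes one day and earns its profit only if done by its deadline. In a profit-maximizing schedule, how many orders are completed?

2

Take jobs in profit order; each goes to the latest open slot no later than its deadline.
Profit order: B=47 E=40 C=31 D=12 A=10
Assign: B→slot 2, E→slot 1, C skipped, D skipped, A skipped.
Slots: [1:E] [2:B]
2 of 5 scheduled.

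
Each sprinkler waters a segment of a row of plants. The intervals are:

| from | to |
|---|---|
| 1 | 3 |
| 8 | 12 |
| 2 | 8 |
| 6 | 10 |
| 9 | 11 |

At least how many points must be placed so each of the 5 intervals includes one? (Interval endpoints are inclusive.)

By right end: [1,3]  [2,8]  [6,10]  [9,11]  [8,12]
[1,3] uncovered → point at 3; [6,10] uncovered → point at 10.
Points: 3, 10 (2 total).

2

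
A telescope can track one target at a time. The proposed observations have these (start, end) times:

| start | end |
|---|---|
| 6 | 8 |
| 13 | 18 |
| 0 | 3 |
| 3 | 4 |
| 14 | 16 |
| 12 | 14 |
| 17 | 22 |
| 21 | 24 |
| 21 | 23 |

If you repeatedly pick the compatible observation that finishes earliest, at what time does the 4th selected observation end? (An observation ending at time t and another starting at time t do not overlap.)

14

Sort by end time and greedily take each interval whose start is ≥ the last chosen end.
Sorted by end: (0,3)  (3,4)  (6,8)  (12,14)  (14,16)  (13,18)  (17,22)  (21,23)  (21,24)
take (0,3); take (3,4); take (6,8); take (12,14); take (14,16); take (17,22); skip (21,23).
Selected: (0,3) (3,4) (6,8) (12,14) (14,16) (17,22)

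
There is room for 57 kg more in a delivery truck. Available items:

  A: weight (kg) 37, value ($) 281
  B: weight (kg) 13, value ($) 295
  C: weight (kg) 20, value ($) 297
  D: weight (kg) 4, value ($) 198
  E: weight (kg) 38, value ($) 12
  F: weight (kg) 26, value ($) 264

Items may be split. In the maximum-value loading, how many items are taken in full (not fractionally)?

3

Greedy by value/weight ratio, highest first.
Ratios (sorted): D 49.50, B 22.69, C 14.85, F 10.15, A 7.59, E 0.32
take D (4 @ 198); take B (13 @ 295); take C (20 @ 297); take 20/26 of F → 203.08. Capacity used 57/57.
3 item(s) taken whole; one partial (take 20/26 of F).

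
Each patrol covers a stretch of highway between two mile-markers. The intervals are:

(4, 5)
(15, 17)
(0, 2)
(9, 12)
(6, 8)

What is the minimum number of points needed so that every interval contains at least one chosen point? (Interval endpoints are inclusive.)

5

Sort by right endpoint; whenever an interval is uncovered, place a point at its right end.
By right end: [0,2]  [4,5]  [6,8]  [9,12]  [15,17]
[0,2] uncovered → point at 2; [4,5] uncovered → point at 5; [6,8] uncovered → point at 8; [9,12] uncovered → point at 12; [15,17] uncovered → point at 17.
Points: 2, 5, 8, 12, 17 (5 total).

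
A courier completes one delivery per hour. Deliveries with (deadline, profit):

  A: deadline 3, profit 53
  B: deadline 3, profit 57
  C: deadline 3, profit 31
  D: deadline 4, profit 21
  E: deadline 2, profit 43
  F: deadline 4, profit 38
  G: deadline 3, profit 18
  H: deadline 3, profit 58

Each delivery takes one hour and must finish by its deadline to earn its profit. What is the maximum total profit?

Take jobs in profit order; each goes to the latest open slot no later than its deadline.
By profit: H(d3,58), B(d3,57), A(d3,53), E(d2,43), F(d4,38), C(d3,31), D(d4,21), G(d3,18)
H→slot 3; B→slot 2; A→slot 1; E skipped; F→slot 4; C skipped; D skipped; G skipped.
Profit = 53 + 57 + 58 + 38 = 206

206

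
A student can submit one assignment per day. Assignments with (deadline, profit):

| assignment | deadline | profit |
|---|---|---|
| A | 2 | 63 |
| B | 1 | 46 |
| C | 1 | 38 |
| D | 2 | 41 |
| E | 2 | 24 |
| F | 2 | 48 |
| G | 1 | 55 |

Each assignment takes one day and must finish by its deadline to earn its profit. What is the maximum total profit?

118

By profit: A(d2,63), G(d1,55), F(d2,48), B(d1,46), D(d2,41), C(d1,38), E(d2,24)
A→slot 2; G→slot 1; F skipped; B skipped; D skipped; C skipped; E skipped.
Profit = 55 + 63 = 118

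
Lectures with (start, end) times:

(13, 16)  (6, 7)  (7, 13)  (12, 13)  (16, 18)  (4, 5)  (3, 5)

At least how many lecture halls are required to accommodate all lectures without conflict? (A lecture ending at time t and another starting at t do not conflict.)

Count concurrent intervals with a sweep; the peak is the room count.
starts: [3, 4, 6, 7, 12, 13, 16]
ends:   [5, 5, 7, 13, 13, 16, 18]
s3→1 s4→2  — peak 2.

2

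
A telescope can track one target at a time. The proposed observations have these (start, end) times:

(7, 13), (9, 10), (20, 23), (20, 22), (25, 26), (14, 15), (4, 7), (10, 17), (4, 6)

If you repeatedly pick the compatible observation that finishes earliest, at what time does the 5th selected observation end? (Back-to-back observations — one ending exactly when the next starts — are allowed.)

26

Sorted by end: (4,6)  (4,7)  (9,10)  (7,13)  (14,15)  (10,17)  (20,22)  (20,23)  (25,26)
take (4,6); skip (4,7); take (9,10); skip (7,13); take (14,15); take (20,22); skip (20,23); take (25,26).
Selected: (4,6) (9,10) (14,15) (20,22) (25,26)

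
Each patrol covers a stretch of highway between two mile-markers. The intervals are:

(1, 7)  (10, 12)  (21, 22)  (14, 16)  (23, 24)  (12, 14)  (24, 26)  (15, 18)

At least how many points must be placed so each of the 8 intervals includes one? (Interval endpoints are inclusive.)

5

Sorted: [1,7] [10,12] [12,14] [14,16] [15,18] [21,22] [23,24] [24,26]
{[1,7]} hit by 7; {[10,12],[12,14]} hit by 12; {[14,16],[15,18]} hit by 16; {[21,22]} hit by 22; {[23,24],[24,26]} hit by 24.
Points: 7, 12, 16, 22, 24 (5 total).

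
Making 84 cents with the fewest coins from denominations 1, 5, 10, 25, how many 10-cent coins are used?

0

Use the largest denomination that fits, subtract, and repeat.
84 − 3×25→9 − 1×5→4 − 4×1→0
Count of 10: 0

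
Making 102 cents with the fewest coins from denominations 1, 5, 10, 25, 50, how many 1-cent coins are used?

102 = 2×50 + 2×1
Count of 1: 2

2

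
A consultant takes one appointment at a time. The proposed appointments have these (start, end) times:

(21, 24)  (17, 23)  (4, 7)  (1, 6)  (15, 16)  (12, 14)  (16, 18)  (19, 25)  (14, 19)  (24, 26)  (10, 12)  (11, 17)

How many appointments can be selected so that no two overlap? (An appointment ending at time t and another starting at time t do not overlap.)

Sorted by end: (1,6)  (4,7)  (10,12)  (12,14)  (15,16)  (11,17)  (16,18)  (14,19)  (17,23)  (21,24)  (19,25)  (24,26)
take (1,6); skip (4,7); take (10,12); take (12,14); take (15,16); take (16,18); take (21,24); take (24,26).
Selected 7 appointments.

7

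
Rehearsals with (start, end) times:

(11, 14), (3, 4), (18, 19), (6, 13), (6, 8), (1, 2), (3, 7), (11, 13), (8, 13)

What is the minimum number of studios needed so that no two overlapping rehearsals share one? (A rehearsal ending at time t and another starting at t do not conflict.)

starts: [1, 3, 3, 6, 6, 8, 11, 11, 18]
ends:   [2, 4, 7, 8, 13, 13, 13, 14, 19]
s1→1 e2→0 s3→1 s3→2 e4→1 s6→2 s6→3 e7→2 e8→1 s8→2 s11→3 s11→4  — peak 4.

4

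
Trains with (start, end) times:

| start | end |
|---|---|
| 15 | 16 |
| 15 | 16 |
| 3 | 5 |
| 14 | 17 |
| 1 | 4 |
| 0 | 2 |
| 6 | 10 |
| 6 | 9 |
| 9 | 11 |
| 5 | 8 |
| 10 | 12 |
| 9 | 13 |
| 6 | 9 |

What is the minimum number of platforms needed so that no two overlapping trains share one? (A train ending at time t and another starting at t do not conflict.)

Count concurrent intervals with a sweep; the peak is the room count.
Events (time:±→running): 0:+→1 1:+→2 2:-→1 3:+→2 4:-→1 5:-→0 5:+→1 6:+→2 6:+→3 6:+→4 … peak 4.

4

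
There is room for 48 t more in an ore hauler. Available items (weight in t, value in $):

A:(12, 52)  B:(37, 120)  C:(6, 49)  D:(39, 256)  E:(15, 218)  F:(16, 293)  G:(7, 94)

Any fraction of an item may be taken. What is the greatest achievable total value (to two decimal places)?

Ratios (sorted): F 18.31, E 14.53, G 13.43, C 8.17, D 6.56, A 4.33, B 3.24
take F (16 @ 293); take E (15 @ 218); take G (7 @ 94); take C (6 @ 49); take 4/39 of D → 26.26. Capacity used 48/48.
Total value = 680.26

680.26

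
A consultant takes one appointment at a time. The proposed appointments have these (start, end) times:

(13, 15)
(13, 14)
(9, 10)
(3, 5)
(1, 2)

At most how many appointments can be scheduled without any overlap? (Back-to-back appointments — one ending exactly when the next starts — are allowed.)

Greedy by earliest finish: after sorting by end time, pick each interval compatible with the last pick.
By end time: (1,2), (3,5), (9,10), (13,14), (13,15).
Pick (1,2); next start ≥ 2 → (3,5); next start ≥ 5 → (9,10); next start ≥ 10 → (13,14).
Selected 4 appointments.

4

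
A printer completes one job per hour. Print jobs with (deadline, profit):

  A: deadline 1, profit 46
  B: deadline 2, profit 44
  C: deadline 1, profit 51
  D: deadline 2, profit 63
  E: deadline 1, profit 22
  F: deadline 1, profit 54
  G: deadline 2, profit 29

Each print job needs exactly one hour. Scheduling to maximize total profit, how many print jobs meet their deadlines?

By profit: D(d2,63), F(d1,54), C(d1,51), A(d1,46), B(d2,44), G(d2,29), E(d1,22)
D→slot 2; F→slot 1; C skipped; A skipped; B skipped; G skipped; E skipped.
2 of 7 scheduled.

2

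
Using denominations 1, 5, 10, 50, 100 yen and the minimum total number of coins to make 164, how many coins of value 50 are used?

164 − 1×100→64 − 1×50→14 − 1×10→4 − 4×1→0
Count of 50: 1

1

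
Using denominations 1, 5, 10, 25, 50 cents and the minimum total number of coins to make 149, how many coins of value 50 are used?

149 − 2×50→49 − 1×25→24 − 2×10→4 − 4×1→0
Count of 50: 2

2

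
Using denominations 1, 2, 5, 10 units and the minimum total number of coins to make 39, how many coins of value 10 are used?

3

39 = 3×10 + 1×5 + 2×2
Count of 10: 3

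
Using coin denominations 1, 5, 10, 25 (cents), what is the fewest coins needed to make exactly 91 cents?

Greedy: take as many of the largest coin as possible, then repeat with the remainder.
91 = 3×25 + 1×10 + 1×5 + 1×1
Total coins = 3 + 1 + 1 + 1 = 6

6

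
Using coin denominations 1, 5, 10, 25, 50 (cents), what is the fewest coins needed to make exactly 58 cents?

58 − 1×50→8 − 1×5→3 − 3×1→0
Total coins = 1 + 1 + 3 = 5

5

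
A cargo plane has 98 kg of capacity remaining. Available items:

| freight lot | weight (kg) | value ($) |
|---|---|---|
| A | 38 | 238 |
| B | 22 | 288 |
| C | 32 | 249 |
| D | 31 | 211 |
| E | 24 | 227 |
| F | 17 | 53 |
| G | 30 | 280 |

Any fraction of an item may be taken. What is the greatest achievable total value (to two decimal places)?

966.19

Greedy by value/weight ratio, highest first.
Ratios (sorted): B 13.09, E 9.46, G 9.33, C 7.78, D 6.81, A 6.26, F 3.12
take B (22 @ 288); take E (24 @ 227); take G (30 @ 280); take 22/32 of C → 171.19. Capacity used 98/98.
Total value = 966.19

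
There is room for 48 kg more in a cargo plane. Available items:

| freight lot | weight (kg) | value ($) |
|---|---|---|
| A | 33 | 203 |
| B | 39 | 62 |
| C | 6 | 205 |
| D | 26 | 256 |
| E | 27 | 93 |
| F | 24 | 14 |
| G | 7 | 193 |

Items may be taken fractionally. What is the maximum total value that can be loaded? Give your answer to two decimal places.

709.36

Order: C (205/6=34.17) > G (193/7=27.57) > D (256/26=9.85) > A (203/33=6.15) > E (93/27=3.44) > B (62/39=1.59) > F (14/24=0.58)
Fill: take C (6 @ 205) → take G (7 @ 193) → take D (26 @ 256) → take 9/33 of A → 55.36; 48/48 used.
Total value = 709.36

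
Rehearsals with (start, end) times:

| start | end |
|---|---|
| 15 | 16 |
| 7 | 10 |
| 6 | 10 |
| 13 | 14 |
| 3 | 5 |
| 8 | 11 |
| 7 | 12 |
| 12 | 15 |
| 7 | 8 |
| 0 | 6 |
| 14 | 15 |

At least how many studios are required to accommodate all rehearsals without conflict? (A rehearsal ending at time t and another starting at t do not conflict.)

starts: [0, 3, 6, 7, 7, 7, 8, 12, 13, 14, 15]
ends:   [5, 6, 8, 10, 10, 11, 12, 14, 15, 15, 16]
s0→1 s3→2 e5→1 e6→0 s6→1 s7→2 s7→3 s7→4  — peak 4.

4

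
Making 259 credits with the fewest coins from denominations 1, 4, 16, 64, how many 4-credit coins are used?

0

Greedy: take as many of the largest coin as possible, then repeat with the remainder.
259 − 4×64→3 − 3×1→0
Count of 4: 0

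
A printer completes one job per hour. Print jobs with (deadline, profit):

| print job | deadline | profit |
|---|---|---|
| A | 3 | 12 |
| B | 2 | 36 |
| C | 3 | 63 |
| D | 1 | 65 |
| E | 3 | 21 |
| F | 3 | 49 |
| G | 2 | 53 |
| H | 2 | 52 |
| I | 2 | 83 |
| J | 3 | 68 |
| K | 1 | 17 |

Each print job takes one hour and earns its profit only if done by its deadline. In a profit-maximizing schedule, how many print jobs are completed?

By profit: I(d2,83), J(d3,68), D(d1,65), C(d3,63), G(d2,53), H(d2,52), F(d3,49), B(d2,36), E(d3,21), K(d1,17), A(d3,12)
I→slot 2; J→slot 3; D→slot 1; C skipped; G skipped; H skipped; F skipped; B skipped; E skipped; K skipped; A skipped.
3 of 11 scheduled.

3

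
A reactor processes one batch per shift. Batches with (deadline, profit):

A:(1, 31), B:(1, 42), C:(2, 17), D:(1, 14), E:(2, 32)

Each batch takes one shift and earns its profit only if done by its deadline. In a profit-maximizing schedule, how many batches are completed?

2

By profit: B(d1,42), E(d2,32), A(d1,31), C(d2,17), D(d1,14)
B→slot 1; E→slot 2; A skipped; C skipped; D skipped.
2 of 5 scheduled.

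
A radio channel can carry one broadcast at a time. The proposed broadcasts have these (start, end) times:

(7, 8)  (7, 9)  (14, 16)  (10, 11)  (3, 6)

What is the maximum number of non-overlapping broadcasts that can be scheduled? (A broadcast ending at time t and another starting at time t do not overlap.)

By end time: (3,6), (7,8), (7,9), (10,11), (14,16).
Pick (3,6); next start ≥ 6 → (7,8); next start ≥ 8 → (10,11); next start ≥ 11 → (14,16).
Selected 4 broadcasts.

4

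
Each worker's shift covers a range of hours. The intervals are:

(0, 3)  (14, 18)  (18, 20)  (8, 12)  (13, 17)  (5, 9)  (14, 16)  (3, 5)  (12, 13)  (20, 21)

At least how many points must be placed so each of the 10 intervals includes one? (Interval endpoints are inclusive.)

By right end: [0,3]  [3,5]  [5,9]  [8,12]  [12,13]  [14,16]  [13,17]  [14,18]  [18,20]  [20,21]
[0,3] uncovered → point at 3; [5,9] uncovered → point at 9; [12,13] uncovered → point at 13; [14,16] uncovered → point at 16; [18,20] uncovered → point at 20.
Points: 3, 9, 13, 16, 20 (5 total).

5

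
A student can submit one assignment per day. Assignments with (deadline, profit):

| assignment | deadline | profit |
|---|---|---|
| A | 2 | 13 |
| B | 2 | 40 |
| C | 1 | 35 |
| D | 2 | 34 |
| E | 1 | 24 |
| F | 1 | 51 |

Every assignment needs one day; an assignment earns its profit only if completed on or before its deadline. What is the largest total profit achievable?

91

Profit order: F=51 B=40 C=35 D=34 E=24 A=13
Assign: F→slot 1, B→slot 2, C skipped, D skipped, E skipped, A skipped.
Slots: [1:F] [2:B]
Profit = 51 + 40 = 91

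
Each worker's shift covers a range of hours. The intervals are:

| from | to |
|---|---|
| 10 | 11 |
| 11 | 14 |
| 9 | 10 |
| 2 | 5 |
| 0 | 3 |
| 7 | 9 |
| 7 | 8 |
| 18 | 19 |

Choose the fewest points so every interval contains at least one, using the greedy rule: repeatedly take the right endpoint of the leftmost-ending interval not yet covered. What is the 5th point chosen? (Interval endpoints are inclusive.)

Process intervals by earliest right end; each time one isn't hit yet, stab at its right endpoint.
Sorted: [0,3] [2,5] [7,8] [7,9] [9,10] [10,11] [11,14] [18,19]
{[0,3],[2,5]} hit by 3; {[7,8],[7,9]} hit by 8; {[9,10],[10,11]} hit by 10; {[11,14]} hit by 14; {[18,19]} hit by 19.
Points: 3, 8, 10, 14, 19 (5 total).

19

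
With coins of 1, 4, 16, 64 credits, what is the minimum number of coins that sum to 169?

7

Greedy: take as many of the largest coin as possible, then repeat with the remainder.
169 = 2×64 + 2×16 + 2×4 + 1×1
Total coins = 2 + 2 + 2 + 1 = 7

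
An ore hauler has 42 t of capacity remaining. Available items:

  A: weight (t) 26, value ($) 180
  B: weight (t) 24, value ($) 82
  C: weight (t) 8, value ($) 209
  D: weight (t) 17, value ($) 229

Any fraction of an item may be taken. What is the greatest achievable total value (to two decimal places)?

555.69

Order: C (209/8=26.12) > D (229/17=13.47) > A (180/26=6.92) > B (82/24=3.42)
Fill: take C (8 @ 209) → take D (17 @ 229) → take 17/26 of A → 117.69; 42/42 used.
Total value = 555.69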